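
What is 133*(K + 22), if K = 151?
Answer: 23009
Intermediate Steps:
133*(K + 22) = 133*(151 + 22) = 133*173 = 23009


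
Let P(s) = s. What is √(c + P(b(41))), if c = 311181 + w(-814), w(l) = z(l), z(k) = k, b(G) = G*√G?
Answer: √(310367 + 41*√41) ≈ 557.34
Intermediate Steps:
b(G) = G^(3/2)
w(l) = l
c = 310367 (c = 311181 - 814 = 310367)
√(c + P(b(41))) = √(310367 + 41^(3/2)) = √(310367 + 41*√41)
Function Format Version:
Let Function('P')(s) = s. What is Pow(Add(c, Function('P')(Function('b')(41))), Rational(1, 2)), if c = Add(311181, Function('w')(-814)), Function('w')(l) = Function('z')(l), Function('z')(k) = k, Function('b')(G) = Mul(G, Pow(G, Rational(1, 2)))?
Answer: Pow(Add(310367, Mul(41, Pow(41, Rational(1, 2)))), Rational(1, 2)) ≈ 557.34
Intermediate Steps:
Function('b')(G) = Pow(G, Rational(3, 2))
Function('w')(l) = l
c = 310367 (c = Add(311181, -814) = 310367)
Pow(Add(c, Function('P')(Function('b')(41))), Rational(1, 2)) = Pow(Add(310367, Pow(41, Rational(3, 2))), Rational(1, 2)) = Pow(Add(310367, Mul(41, Pow(41, Rational(1, 2)))), Rational(1, 2))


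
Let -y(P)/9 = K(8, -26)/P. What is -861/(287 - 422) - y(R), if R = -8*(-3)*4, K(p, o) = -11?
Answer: 7699/1440 ≈ 5.3465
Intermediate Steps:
R = 96 (R = 24*4 = 96)
y(P) = 99/P (y(P) = -(-99)/P = 99/P)
-861/(287 - 422) - y(R) = -861/(287 - 422) - 99/96 = -861/(-135) - 99/96 = -861*(-1/135) - 1*33/32 = 287/45 - 33/32 = 7699/1440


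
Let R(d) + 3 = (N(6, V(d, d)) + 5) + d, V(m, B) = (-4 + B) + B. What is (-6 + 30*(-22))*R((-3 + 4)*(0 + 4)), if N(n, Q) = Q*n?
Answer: -19980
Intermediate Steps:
V(m, B) = -4 + 2*B
R(d) = -22 + 13*d (R(d) = -3 + (((-4 + 2*d)*6 + 5) + d) = -3 + (((-24 + 12*d) + 5) + d) = -3 + ((-19 + 12*d) + d) = -3 + (-19 + 13*d) = -22 + 13*d)
(-6 + 30*(-22))*R((-3 + 4)*(0 + 4)) = (-6 + 30*(-22))*(-22 + 13*((-3 + 4)*(0 + 4))) = (-6 - 660)*(-22 + 13*(1*4)) = -666*(-22 + 13*4) = -666*(-22 + 52) = -666*30 = -19980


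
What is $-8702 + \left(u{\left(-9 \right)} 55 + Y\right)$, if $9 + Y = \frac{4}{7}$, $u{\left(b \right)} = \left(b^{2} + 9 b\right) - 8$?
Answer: $- \frac{64053}{7} \approx -9150.4$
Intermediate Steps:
$u{\left(b \right)} = -8 + b^{2} + 9 b$
$Y = - \frac{59}{7}$ ($Y = -9 + \frac{4}{7} = - \frac{59}{7} \approx -8.4286$)
$-8702 + \left(u{\left(-9 \right)} 55 + Y\right) = -8702 + \left(\left(-8 + \left(-9\right)^{2} + 9 \left(-9\right)\right) 55 - \frac{59}{7}\right) = -8702 + \left(\left(-8 + 81 - 81\right) 55 - \frac{59}{7}\right) = -8702 - \frac{3139}{7} = - \frac{64053}{7}$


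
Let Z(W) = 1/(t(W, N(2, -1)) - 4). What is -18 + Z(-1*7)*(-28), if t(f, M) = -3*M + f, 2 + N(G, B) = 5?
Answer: -83/5 ≈ -16.600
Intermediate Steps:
N(G, B) = 3 (N(G, B) = -2 + 5 = 3)
t(f, M) = f - 3*M
Z(W) = 1/(-13 + W) (Z(W) = 1/((W - 3*3) - 4) = 1/((W - 9) - 4) = 1/((-9 + W) - 4) = 1/(-13 + W))
-18 + Z(-1*7)*(-28) = -18 - 28/(-13 - 1*7) = -18 - 28/(-13 - 7) = -18 - 28/(-20) = -18 - 1/20*(-28) = -18 + 7/5 = -83/5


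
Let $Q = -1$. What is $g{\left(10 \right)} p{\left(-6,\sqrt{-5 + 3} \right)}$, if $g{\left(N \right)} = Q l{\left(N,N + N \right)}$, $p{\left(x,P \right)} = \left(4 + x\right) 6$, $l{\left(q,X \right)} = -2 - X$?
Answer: $-264$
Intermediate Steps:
$p{\left(x,P \right)} = 24 + 6 x$
$g{\left(N \right)} = 2 + 2 N$ ($g{\left(N \right)} = - (-2 - \left(N + N\right)) = - (-2 - 2 N) = 2 + 2 N$)
$g{\left(10 \right)} p{\left(-6,\sqrt{-5 + 3} \right)} = \left(2 + 2 \cdot 10\right) \left(24 + 6 \left(-6\right)\right) = \left(2 + 20\right) \left(24 - 36\right) = 22 \left(-12\right) = -264$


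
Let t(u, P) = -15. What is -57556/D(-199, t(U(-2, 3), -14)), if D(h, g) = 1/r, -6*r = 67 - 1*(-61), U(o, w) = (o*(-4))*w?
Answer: 3683584/3 ≈ 1.2279e+6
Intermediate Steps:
U(o, w) = -4*o*w (U(o, w) = (-4*o)*w = -4*o*w)
r = -64/3 (r = -(67 - 1*(-61))/6 = -(67 + 61)/6 = -1/6*128 = -64/3 ≈ -21.333)
D(h, g) = -3/64 (D(h, g) = 1/(-64/3) = -3/64)
-57556/D(-199, t(U(-2, 3), -14)) = -57556/(-3/64) = -57556*(-64/3) = 3683584/3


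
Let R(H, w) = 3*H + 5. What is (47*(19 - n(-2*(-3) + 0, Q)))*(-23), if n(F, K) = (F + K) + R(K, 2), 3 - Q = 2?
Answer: -4324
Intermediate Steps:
R(H, w) = 5 + 3*H
Q = 1 (Q = 3 - 1*2 = 3 - 2 = 1)
n(F, K) = 5 + F + 4*K (n(F, K) = (F + K) + (5 + 3*K) = 5 + F + 4*K)
(47*(19 - n(-2*(-3) + 0, Q)))*(-23) = (47*(19 - (5 + (-2*(-3) + 0) + 4*1)))*(-23) = (47*(19 - (5 + (6 + 0) + 4)))*(-23) = (47*(19 - (5 + 6 + 4)))*(-23) = (47*(19 - 1*15))*(-23) = (47*(19 - 15))*(-23) = (47*4)*(-23) = 188*(-23) = -4324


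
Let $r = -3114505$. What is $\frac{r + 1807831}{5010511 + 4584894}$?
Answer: $- \frac{1306674}{9595405} \approx -0.13618$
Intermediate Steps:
$\frac{r + 1807831}{5010511 + 4584894} = \frac{-3114505 + 1807831}{5010511 + 4584894} = - \frac{1306674}{9595405}$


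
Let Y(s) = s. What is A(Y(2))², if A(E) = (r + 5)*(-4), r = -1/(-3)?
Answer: 4096/9 ≈ 455.11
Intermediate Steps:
r = ⅓ (r = -1*(-⅓) = ⅓ ≈ 0.33333)
A(E) = -64/3 (A(E) = (⅓ + 5)*(-4) = (16/3)*(-4) = -64/3)
A(Y(2))² = (-64/3)² = 4096/9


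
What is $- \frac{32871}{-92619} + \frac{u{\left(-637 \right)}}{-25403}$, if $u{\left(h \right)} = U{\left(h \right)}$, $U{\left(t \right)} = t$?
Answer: $\frac{42572396}{112038117} \approx 0.37998$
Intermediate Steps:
$u{\left(h \right)} = h$
$- \frac{32871}{-92619} + \frac{u{\left(-637 \right)}}{-25403} = - \frac{32871}{-92619} - \frac{637}{-25403} = \left(-32871\right) \left(- \frac{1}{92619}\right) - - \frac{91}{3629} = \frac{10957}{30873} + \frac{91}{3629} = \frac{42572396}{112038117}$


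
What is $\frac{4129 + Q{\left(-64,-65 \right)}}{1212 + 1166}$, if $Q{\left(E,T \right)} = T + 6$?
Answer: $\frac{2035}{1189} \approx 1.7115$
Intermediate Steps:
$Q{\left(E,T \right)} = 6 + T$
$\frac{4129 + Q{\left(-64,-65 \right)}}{1212 + 1166} = \frac{4129 + \left(6 - 65\right)}{1212 + 1166} = \frac{4129 - 59}{2378} = 4070 \cdot \frac{1}{2378} = \frac{2035}{1189}$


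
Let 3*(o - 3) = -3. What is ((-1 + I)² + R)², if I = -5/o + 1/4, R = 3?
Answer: 47089/256 ≈ 183.94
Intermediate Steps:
o = 2 (o = 3 + (⅓)*(-3) = 3 - 1 = 2)
I = -9/4 (I = -5/2 + 1/4 = -5*½ + 1*(¼) = -5/2 + ¼ = -9/4 ≈ -2.2500)
((-1 + I)² + R)² = ((-1 - 9/4)² + 3)² = ((-13/4)² + 3)² = (169/16 + 3)² = (217/16)² = 47089/256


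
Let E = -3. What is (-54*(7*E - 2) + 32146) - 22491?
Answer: 10897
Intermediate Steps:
(-54*(7*E - 2) + 32146) - 22491 = (-54*(7*(-3) - 2) + 32146) - 22491 = (-54*(-21 - 2) + 32146) - 22491 = (-54*(-23) + 32146) - 22491 = (1242 + 32146) - 22491 = 33388 - 22491 = 10897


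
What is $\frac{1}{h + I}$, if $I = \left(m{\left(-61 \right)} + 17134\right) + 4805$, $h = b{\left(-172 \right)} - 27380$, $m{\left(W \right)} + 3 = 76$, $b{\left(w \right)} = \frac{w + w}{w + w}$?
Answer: $- \frac{1}{5367} \approx -0.00018632$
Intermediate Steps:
$b{\left(w \right)} = 1$ ($b{\left(w \right)} = \frac{2 w}{2 w} = 2 w \frac{1}{2 w} = 1$)
$m{\left(W \right)} = 73$ ($m{\left(W \right)} = -3 + 76 = 73$)
$h = -27379$ ($h = 1 - 27380 = -27379$)
$I = 22012$ ($I = \left(73 + 17134\right) + 4805 = 17207 + 4805 = 22012$)
$\frac{1}{h + I} = \frac{1}{-27379 + 22012} = \frac{1}{-5367} = - \frac{1}{5367}$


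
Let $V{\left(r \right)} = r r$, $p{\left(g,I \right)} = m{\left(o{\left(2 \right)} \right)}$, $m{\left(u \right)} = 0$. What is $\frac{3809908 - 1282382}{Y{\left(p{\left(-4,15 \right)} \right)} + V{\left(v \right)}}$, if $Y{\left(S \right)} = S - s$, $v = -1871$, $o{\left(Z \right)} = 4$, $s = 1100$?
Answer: $\frac{2527526}{3499541} \approx 0.72225$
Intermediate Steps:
$p{\left(g,I \right)} = 0$
$Y{\left(S \right)} = -1100 + S$ ($Y{\left(S \right)} = S - 1100 = -1100 + S$)
$V{\left(r \right)} = r^{2}$
$\frac{3809908 - 1282382}{Y{\left(p{\left(-4,15 \right)} \right)} + V{\left(v \right)}} = \frac{3809908 - 1282382}{\left(-1100 + 0\right) + \left(-1871\right)^{2}} = \frac{2527526}{-1100 + 3500641} = \frac{2527526}{3499541}$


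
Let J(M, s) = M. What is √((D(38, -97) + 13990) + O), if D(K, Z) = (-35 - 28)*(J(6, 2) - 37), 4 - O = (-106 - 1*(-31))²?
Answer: √10322 ≈ 101.60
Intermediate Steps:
O = -5621 (O = 4 - (-106 - 1*(-31))² = 4 - (-106 + 31)² = 4 - 1*(-75)² = 4 - 1*5625 = 4 - 5625 = -5621)
D(K, Z) = 1953 (D(K, Z) = (-35 - 28)*(6 - 37) = -63*(-31) = 1953)
√((D(38, -97) + 13990) + O) = √((1953 + 13990) - 5621) = √(15943 - 5621) = √10322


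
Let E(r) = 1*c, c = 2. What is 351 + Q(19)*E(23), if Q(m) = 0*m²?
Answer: 351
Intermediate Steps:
E(r) = 2 (E(r) = 1*2 = 2)
Q(m) = 0
351 + Q(19)*E(23) = 351 + 0*2 = 351 + 0 = 351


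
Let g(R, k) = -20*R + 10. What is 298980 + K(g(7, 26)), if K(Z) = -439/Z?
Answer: 38867839/130 ≈ 2.9898e+5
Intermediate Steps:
g(R, k) = 10 - 20*R
298980 + K(g(7, 26)) = 298980 - 439/(10 - 20*7) = 298980 - 439/(10 - 140) = 298980 - 439/(-130) = 298980 - 439*(-1/130) = 298980 + 439/130 = 38867839/130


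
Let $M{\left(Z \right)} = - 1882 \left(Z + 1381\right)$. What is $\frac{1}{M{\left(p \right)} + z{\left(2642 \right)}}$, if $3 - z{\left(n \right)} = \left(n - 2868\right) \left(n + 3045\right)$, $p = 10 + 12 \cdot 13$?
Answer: $- \frac{1}{1626189} \approx -6.1493 \cdot 10^{-7}$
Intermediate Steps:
$p = 166$ ($p = 10 + 156 = 166$)
$M{\left(Z \right)} = -2599042 - 1882 Z$ ($M{\left(Z \right)} = - 1882 \left(1381 + Z\right) = -2599042 - 1882 Z$)
$z{\left(n \right)} = 3 - \left(-2868 + n\right) \left(3045 + n\right)$ ($z{\left(n \right)} = 3 - \left(n - 2868\right) \left(n + 3045\right) = 3 - \left(-2868 + n\right) \left(3045 + n\right)$)
$\frac{1}{M{\left(p \right)} + z{\left(2642 \right)}} = \frac{1}{\left(-2599042 - 312412\right) - -1285265} = \frac{1}{-2911454 - -1285265} = \frac{1}{-2911454 + 1285265} = \frac{1}{-1626189} = - \frac{1}{1626189}$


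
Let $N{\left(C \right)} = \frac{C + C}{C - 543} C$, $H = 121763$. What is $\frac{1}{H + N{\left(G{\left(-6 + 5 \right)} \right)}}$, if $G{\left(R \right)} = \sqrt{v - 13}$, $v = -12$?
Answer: $\frac{17952385006}{2185937908419553} - \frac{125 i}{2185937908419553} \approx 8.2127 \cdot 10^{-6} - 5.7184 \cdot 10^{-14} i$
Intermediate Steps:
$G{\left(R \right)} = 5 i$ ($G{\left(R \right)} = \sqrt{-12 - 13} = \sqrt{-25} = 5 i$)
$N{\left(C \right)} = \frac{2 C^{2}}{-543 + C}$ ($N{\left(C \right)} = \frac{2 C}{-543 + C} C = \frac{2 C^{2}}{-543 + C}$)
$\frac{1}{H + N{\left(G{\left(-6 + 5 \right)} \right)}} = \frac{1}{121763 + \frac{2 \left(5 i\right)^{2}}{-543 + 5 i}} = \frac{1}{121763 + 2 \left(-25\right) \frac{-543 - 5 i}{294874}} = \frac{1}{121763 + \left(\frac{13575}{147437} + \frac{125 i}{147437}\right)} = \frac{1}{\frac{17952385006}{147437} + \frac{125 i}{147437}} = \frac{147437 \left(\frac{17952385006}{147437} - \frac{125 i}{147437}\right)}{2185937908419553}$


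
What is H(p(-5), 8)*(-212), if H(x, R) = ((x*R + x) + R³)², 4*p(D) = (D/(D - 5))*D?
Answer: -869761853/16 ≈ -5.4360e+7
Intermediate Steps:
p(D) = D²/(4*(-5 + D)) (p(D) = ((D/(D - 5))*D)/4 = ((D/(-5 + D))*D)/4 = (D²/(-5 + D))/4 = D²/(4*(-5 + D)))
H(x, R) = (x + R³ + R*x)² (H(x, R) = ((R*x + x) + R³)² = ((x + R*x) + R³)² = (x + R³ + R*x)²)
H(p(-5), 8)*(-212) = ((¼)*(-5)²/(-5 - 5) + 8³ + 8*((¼)*(-5)²/(-5 - 5)))²*(-212) = ((¼)*25/(-10) + 512 + 8*((¼)*25/(-10)))²*(-212) = ((¼)*25*(-⅒) + 512 + 8*((¼)*25*(-⅒)))²*(-212) = (-5/8 + 512 + 8*(-5/8))²*(-212) = (-5/8 + 512 - 5)²*(-212) = (4051/8)²*(-212) = (16410601/64)*(-212) = -869761853/16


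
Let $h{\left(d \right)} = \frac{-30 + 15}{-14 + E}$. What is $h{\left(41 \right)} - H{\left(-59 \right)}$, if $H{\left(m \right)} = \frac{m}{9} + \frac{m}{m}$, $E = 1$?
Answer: $\frac{785}{117} \approx 6.7094$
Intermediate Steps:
$H{\left(m \right)} = 1 + \frac{m}{9}$ ($H{\left(m \right)} = m \frac{1}{9} + 1 = \frac{m}{9} + 1 = 1 + \frac{m}{9}$)
$h{\left(d \right)} = \frac{15}{13}$ ($h{\left(d \right)} = \frac{-30 + 15}{-14 + 1} = - \frac{15}{-13} = \left(-15\right) \left(- \frac{1}{13}\right) = \frac{15}{13}$)
$h{\left(41 \right)} - H{\left(-59 \right)} = \frac{15}{13} - \left(1 + \frac{1}{9} \left(-59\right)\right) = \frac{15}{13} - \left(1 - \frac{59}{9}\right) = \frac{15}{13} - - \frac{50}{9} = \frac{15}{13} + \frac{50}{9} = \frac{785}{117}$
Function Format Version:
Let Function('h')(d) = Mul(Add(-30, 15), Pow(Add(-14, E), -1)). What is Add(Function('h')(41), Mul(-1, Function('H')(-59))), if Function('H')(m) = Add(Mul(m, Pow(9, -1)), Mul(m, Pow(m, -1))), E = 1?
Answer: Rational(785, 117) ≈ 6.7094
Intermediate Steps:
Function('H')(m) = Add(1, Mul(Rational(1, 9), m)) (Function('H')(m) = Add(Mul(m, Rational(1, 9)), 1) = Add(Mul(Rational(1, 9), m), 1) = Add(1, Mul(Rational(1, 9), m)))
Function('h')(d) = Rational(15, 13) (Function('h')(d) = Mul(Add(-30, 15), Pow(Add(-14, 1), -1)) = Mul(-15, Pow(-13, -1)) = Mul(-15, Rational(-1, 13)) = Rational(15, 13))
Add(Function('h')(41), Mul(-1, Function('H')(-59))) = Add(Rational(15, 13), Mul(-1, Add(1, Mul(Rational(1, 9), -59)))) = Add(Rational(15, 13), Mul(-1, Add(1, Rational(-59, 9)))) = Add(Rational(15, 13), Mul(-1, Rational(-50, 9))) = Add(Rational(15, 13), Rational(50, 9)) = Rational(785, 117)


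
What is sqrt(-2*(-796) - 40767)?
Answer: 5*I*sqrt(1567) ≈ 197.93*I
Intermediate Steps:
sqrt(-2*(-796) - 40767) = sqrt(1592 - 40767) = sqrt(-39175) = 5*I*sqrt(1567)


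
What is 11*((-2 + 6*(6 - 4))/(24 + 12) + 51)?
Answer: 10153/18 ≈ 564.06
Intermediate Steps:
11*((-2 + 6*(6 - 4))/(24 + 12) + 51) = 11*((-2 + 6*2)/36 + 51) = 11*((-2 + 12)*(1/36) + 51) = 11*(10*(1/36) + 51) = 11*(5/18 + 51) = 11*(923/18) = 10153/18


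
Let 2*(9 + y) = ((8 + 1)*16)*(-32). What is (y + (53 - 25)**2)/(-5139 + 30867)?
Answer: -1529/25728 ≈ -0.059429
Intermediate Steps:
y = -2313 (y = -9 + (((8 + 1)*16)*(-32))/2 = -9 + ((9*16)*(-32))/2 = -9 + (144*(-32))/2 = -9 + (1/2)*(-4608) = -9 - 2304 = -2313)
(y + (53 - 25)**2)/(-5139 + 30867) = (-2313 + (53 - 25)**2)/(-5139 + 30867) = (-2313 + 28**2)/25728 = (-2313 + 784)*(1/25728) = -1529*1/25728 = -1529/25728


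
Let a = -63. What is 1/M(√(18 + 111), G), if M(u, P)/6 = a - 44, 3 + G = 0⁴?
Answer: -1/642 ≈ -0.0015576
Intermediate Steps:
G = -3 (G = -3 + 0⁴ = -3 + 0 = -3)
M(u, P) = -642 (M(u, P) = 6*(-63 - 44) = 6*(-107) = -642)
1/M(√(18 + 111), G) = 1/(-642) = -1/642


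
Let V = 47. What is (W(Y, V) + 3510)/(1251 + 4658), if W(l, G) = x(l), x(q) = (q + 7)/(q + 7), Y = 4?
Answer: 3511/5909 ≈ 0.59418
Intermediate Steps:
x(q) = 1 (x(q) = (7 + q)/(7 + q) = 1)
W(l, G) = 1
(W(Y, V) + 3510)/(1251 + 4658) = (1 + 3510)/(1251 + 4658) = 3511/5909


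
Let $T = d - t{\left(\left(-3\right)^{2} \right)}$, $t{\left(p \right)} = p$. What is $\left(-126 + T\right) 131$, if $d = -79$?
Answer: $-28034$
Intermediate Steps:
$T = -88$ ($T = -79 - \left(-3\right)^{2} = -79 - 9 = -88$)
$\left(-126 + T\right) 131 = \left(-126 - 88\right) 131 = \left(-214\right) 131 = -28034$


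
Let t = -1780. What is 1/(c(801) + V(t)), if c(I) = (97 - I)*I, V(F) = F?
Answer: -1/565684 ≈ -1.7678e-6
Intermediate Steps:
c(I) = I*(97 - I)
1/(c(801) + V(t)) = 1/(801*(97 - 1*801) - 1780) = 1/(801*(97 - 801) - 1780) = 1/(801*(-704) - 1780) = 1/(-563904 - 1780) = 1/(-565684) = -1/565684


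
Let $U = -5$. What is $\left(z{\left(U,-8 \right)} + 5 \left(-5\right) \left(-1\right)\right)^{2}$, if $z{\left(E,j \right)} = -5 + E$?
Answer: $225$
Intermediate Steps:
$\left(z{\left(U,-8 \right)} + 5 \left(-5\right) \left(-1\right)\right)^{2} = \left(\left(-5 - 5\right) + 5 \left(-5\right) \left(-1\right)\right)^{2} = \left(-10 - -25\right)^{2} = \left(-10 + 25\right)^{2} = 15^{2} = 225$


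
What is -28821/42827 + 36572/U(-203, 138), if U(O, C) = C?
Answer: 781145873/2955063 ≈ 264.34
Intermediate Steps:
-28821/42827 + 36572/U(-203, 138) = -28821/42827 + 36572/138 = -28821*1/42827 + 36572*(1/138) = -28821/42827 + 18286/69 = 781145873/2955063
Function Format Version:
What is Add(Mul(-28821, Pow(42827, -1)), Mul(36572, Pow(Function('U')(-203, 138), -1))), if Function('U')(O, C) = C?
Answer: Rational(781145873, 2955063) ≈ 264.34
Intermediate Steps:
Add(Mul(-28821, Pow(42827, -1)), Mul(36572, Pow(Function('U')(-203, 138), -1))) = Add(Mul(-28821, Pow(42827, -1)), Mul(36572, Pow(138, -1))) = Add(Mul(-28821, Rational(1, 42827)), Mul(36572, Rational(1, 138))) = Add(Rational(-28821, 42827), Rational(18286, 69)) = Rational(781145873, 2955063)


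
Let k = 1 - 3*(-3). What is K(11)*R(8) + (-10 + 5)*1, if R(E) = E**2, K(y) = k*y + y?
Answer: 7739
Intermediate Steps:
k = 10 (k = 1 + 9 = 10)
K(y) = 11*y (K(y) = 10*y + y = 11*y)
K(11)*R(8) + (-10 + 5)*1 = (11*11)*8**2 + (-10 + 5)*1 = 121*64 - 5*1 = 7744 - 5 = 7739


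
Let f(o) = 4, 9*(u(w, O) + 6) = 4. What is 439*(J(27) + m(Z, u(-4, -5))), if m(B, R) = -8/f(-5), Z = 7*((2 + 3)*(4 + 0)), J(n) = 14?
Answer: 5268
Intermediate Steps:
u(w, O) = -50/9 (u(w, O) = -6 + (⅑)*4 = -6 + 4/9 = -50/9)
Z = 140 (Z = 7*(5*4) = 7*20 = 140)
m(B, R) = -2 (m(B, R) = -8/4 = -8*¼ = -2)
439*(J(27) + m(Z, u(-4, -5))) = 439*(14 - 2) = 439*12 = 5268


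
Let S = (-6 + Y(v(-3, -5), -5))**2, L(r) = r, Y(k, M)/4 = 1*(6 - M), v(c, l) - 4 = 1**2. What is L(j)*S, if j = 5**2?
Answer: 36100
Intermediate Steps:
j = 25
v(c, l) = 5 (v(c, l) = 4 + 1**2 = 4 + 1 = 5)
Y(k, M) = 24 - 4*M (Y(k, M) = 4*(1*(6 - M)) = 4*(6 - M) = 24 - 4*M)
S = 1444 (S = (-6 + (24 - 4*(-5)))**2 = (-6 + (24 + 20))**2 = (-6 + 44)**2 = 38**2 = 1444)
L(j)*S = 25*1444 = 36100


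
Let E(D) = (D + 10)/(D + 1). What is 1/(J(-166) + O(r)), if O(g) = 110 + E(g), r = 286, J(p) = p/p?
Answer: 287/32153 ≈ 0.0089261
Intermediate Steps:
J(p) = 1
E(D) = (10 + D)/(1 + D)
O(g) = 110 + (10 + g)/(1 + g)
1/(J(-166) + O(r)) = 1/(1 + 3*(40 + 37*286)/(1 + 286)) = 1/(1 + 3*(40 + 10582)/287) = 1/(1 + 3*(1/287)*10622) = 1/(1 + 31866/287) = 1/(32153/287) = 287/32153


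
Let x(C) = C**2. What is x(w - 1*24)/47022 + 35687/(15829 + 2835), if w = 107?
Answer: 903325205/438809304 ≈ 2.0586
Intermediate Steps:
x(w - 1*24)/47022 + 35687/(15829 + 2835) = (107 - 1*24)**2/47022 + 35687/(15829 + 2835) = (107 - 24)**2*(1/47022) + 35687/18664 = 83**2*(1/47022) + 35687*(1/18664) = 6889*(1/47022) + 35687/18664 = 6889/47022 + 35687/18664 = 903325205/438809304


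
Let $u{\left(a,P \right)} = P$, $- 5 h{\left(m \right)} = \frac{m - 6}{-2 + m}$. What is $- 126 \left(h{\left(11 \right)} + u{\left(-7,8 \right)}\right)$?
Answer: $-994$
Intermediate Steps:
$h{\left(m \right)} = - \frac{-6 + m}{5 \left(-2 + m\right)}$ ($h{\left(m \right)} = - \frac{\left(m - 6\right) \frac{1}{-2 + m}}{5} = - \frac{\left(-6 + m\right) \frac{1}{-2 + m}}{5} = - \frac{\frac{1}{-2 + m} \left(-6 + m\right)}{5} = - \frac{-6 + m}{5 \left(-2 + m\right)}$)
$- 126 \left(h{\left(11 \right)} + u{\left(-7,8 \right)}\right) = - 126 \left(\frac{6 - 11}{5 \left(-2 + 11\right)} + 8\right) = - 126 \left(\frac{6 - 11}{5 \cdot 9} + 8\right) = - 126 \left(\frac{1}{5} \cdot \frac{1}{9} \left(-5\right) + 8\right) = - 126 \left(- \frac{1}{9} + 8\right) = \left(-126\right) \frac{71}{9} = -994$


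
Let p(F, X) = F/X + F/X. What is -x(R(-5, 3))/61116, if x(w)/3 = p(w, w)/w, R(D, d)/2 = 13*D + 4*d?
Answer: 1/1079716 ≈ 9.2617e-7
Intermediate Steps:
p(F, X) = 2*F/X
R(D, d) = 8*d + 26*D (R(D, d) = 2*(13*D + 4*d) = 2*(4*d + 13*D) = 8*d + 26*D)
x(w) = 6/w (x(w) = 3*((2*w/w)/w) = 3*(2/w) = 6/w)
-x(R(-5, 3))/61116 = -6/(8*3 + 26*(-5))/61116 = -6/(24 - 130)/61116 = -6/(-106)/61116 = -6*(-1/106)/61116 = -(-3)/(53*61116) = -1*(-1/1079716) = 1/1079716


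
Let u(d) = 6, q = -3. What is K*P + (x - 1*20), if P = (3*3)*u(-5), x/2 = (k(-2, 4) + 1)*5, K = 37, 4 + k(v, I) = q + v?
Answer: 1898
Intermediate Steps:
k(v, I) = -7 + v (k(v, I) = -4 + (-3 + v) = -7 + v)
x = -80 (x = 2*(((-7 - 2) + 1)*5) = 2*((-9 + 1)*5) = 2*(-8*5) = 2*(-40) = -80)
P = 54 (P = (3*3)*6 = 9*6 = 54)
K*P + (x - 1*20) = 37*54 + (-80 - 1*20) = 1998 + (-80 - 20) = 1998 - 100 = 1898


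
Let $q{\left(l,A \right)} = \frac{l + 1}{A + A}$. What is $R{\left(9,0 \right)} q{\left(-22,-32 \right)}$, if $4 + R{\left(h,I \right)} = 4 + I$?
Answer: $0$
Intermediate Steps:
$q{\left(l,A \right)} = \frac{1 + l}{2 A}$
$R{\left(h,I \right)} = I$ ($R{\left(h,I \right)} = -4 + \left(4 + I\right) = I$)
$R{\left(9,0 \right)} q{\left(-22,-32 \right)} = 0 \frac{1 - 22}{2 \left(-32\right)} = 0 \cdot \frac{1}{2} \left(- \frac{1}{32}\right) \left(-21\right) = 0 \cdot \frac{21}{64} = 0$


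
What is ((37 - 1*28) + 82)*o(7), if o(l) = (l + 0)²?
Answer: 4459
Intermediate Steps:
o(l) = l²
((37 - 1*28) + 82)*o(7) = ((37 - 1*28) + 82)*7² = ((37 - 28) + 82)*49 = (9 + 82)*49 = 91*49 = 4459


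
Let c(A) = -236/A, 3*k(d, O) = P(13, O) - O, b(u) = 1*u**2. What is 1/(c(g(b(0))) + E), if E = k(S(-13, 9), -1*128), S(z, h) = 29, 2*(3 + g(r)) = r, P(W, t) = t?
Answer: 3/236 ≈ 0.012712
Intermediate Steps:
b(u) = u**2
g(r) = -3 + r/2
k(d, O) = 0 (k(d, O) = (O - O)/3 = (1/3)*0 = 0)
E = 0
1/(c(g(b(0))) + E) = 1/(-236/(-3 + (1/2)*0**2) + 0) = 1/(-236/(-3 + (1/2)*0) + 0) = 1/(-236/(-3 + 0) + 0) = 1/(-236/(-3) + 0) = 1/(-236*(-1/3) + 0) = 1/(236/3 + 0) = 1/(236/3) = 3/236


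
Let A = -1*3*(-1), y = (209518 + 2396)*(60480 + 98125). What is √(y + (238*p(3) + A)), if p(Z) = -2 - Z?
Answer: √33610618783 ≈ 1.8333e+5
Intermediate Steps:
y = 33610619970 (y = 211914*158605 = 33610619970)
A = 3 (A = -3*(-1) = 3)
√(y + (238*p(3) + A)) = √(33610619970 + (238*(-2 - 1*3) + 3)) = √(33610619970 + (238*(-2 - 3) + 3)) = √(33610619970 + (238*(-5) + 3)) = √(33610619970 + (-1190 + 3)) = √(33610619970 - 1187) = √33610618783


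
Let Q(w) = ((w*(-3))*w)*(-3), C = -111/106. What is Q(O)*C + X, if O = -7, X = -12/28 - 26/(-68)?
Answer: -2912876/6307 ≈ -461.85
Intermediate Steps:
X = -11/238 (X = -12*1/28 - 26*(-1/68) = -3/7 + 13/34 = -11/238 ≈ -0.046219)
C = -111/106 (C = -111*1/106 = -111/106 ≈ -1.0472)
Q(w) = 9*w² (Q(w) = ((-3*w)*w)*(-3) = -3*w²*(-3) = 9*w²)
Q(O)*C + X = (9*(-7)²)*(-111/106) - 11/238 = (9*49)*(-111/106) - 11/238 = 441*(-111/106) - 11/238 = -48951/106 - 11/238 = -2912876/6307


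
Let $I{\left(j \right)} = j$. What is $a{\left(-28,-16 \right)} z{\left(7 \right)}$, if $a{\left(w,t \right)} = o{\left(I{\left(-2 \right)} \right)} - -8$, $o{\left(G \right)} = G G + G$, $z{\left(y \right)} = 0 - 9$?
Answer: $-90$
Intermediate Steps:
$z{\left(y \right)} = -9$ ($z{\left(y \right)} = 0 - 9 = -9$)
$o{\left(G \right)} = G + G^{2}$ ($o{\left(G \right)} = G^{2} + G = G + G^{2}$)
$a{\left(w,t \right)} = 10$ ($a{\left(w,t \right)} = - 2 \left(1 - 2\right) - -8 = \left(-2\right) \left(-1\right) + 8 = 2 + 8 = 10$)
$a{\left(-28,-16 \right)} z{\left(7 \right)} = 10 \left(-9\right) = -90$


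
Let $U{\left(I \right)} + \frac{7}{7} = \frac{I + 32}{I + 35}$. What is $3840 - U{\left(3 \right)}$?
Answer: $\frac{145923}{38} \approx 3840.1$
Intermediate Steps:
$U{\left(I \right)} = -1 + \frac{32 + I}{35 + I}$ ($U{\left(I \right)} = -1 + \frac{I + 32}{I + 35} = -1 + \frac{32 + I}{35 + I}$)
$3840 - U{\left(3 \right)} = 3840 - - \frac{3}{35 + 3} = 3840 - - \frac{3}{38} = 3840 + \frac{3}{38} = \frac{145923}{38}$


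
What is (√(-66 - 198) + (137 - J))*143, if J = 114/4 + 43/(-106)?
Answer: 825396/53 + 286*I*√66 ≈ 15574.0 + 2323.5*I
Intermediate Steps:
J = 1489/53 (J = 114*(¼) + 43*(-1/106) = 57/2 - 43/106 = 1489/53 ≈ 28.094)
(√(-66 - 198) + (137 - J))*143 = (√(-66 - 198) + (137 - 1*1489/53))*143 = (√(-264) + (137 - 1489/53))*143 = (2*I*√66 + 5772/53)*143 = (5772/53 + 2*I*√66)*143 = 825396/53 + 286*I*√66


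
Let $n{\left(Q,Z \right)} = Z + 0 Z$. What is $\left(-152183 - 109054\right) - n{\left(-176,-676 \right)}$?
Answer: $-260561$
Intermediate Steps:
$n{\left(Q,Z \right)} = Z$ ($n{\left(Q,Z \right)} = Z + 0 = Z$)
$\left(-152183 - 109054\right) - n{\left(-176,-676 \right)} = \left(-152183 - 109054\right) - -676 = -261237 + 676 = -260561$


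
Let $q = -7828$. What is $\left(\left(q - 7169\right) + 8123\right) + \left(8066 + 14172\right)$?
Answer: $15364$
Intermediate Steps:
$\left(\left(q - 7169\right) + 8123\right) + \left(8066 + 14172\right) = \left(\left(-7828 - 7169\right) + 8123\right) + \left(8066 + 14172\right) = \left(\left(-7828 - 7169\right) + 8123\right) + 22238 = \left(-14997 + 8123\right) + 22238 = -6874 + 22238 = 15364$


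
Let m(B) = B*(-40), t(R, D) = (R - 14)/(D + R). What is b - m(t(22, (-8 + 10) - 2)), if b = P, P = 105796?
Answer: 1163916/11 ≈ 1.0581e+5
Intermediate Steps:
t(R, D) = (-14 + R)/(D + R)
b = 105796
m(B) = -40*B
b - m(t(22, (-8 + 10) - 2)) = 105796 - (-40)*(-14 + 22)/(((-8 + 10) - 2) + 22) = 105796 - (-40)*8/((2 - 2) + 22) = 105796 - (-40)*8/(0 + 22) = 105796 - (-40)*8/22 = 105796 - (-40)*(1/22)*8 = 105796 - (-40)*4/11 = 105796 - 1*(-160/11) = 105796 + 160/11 = 1163916/11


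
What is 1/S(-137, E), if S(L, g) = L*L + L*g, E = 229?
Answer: -1/12604 ≈ -7.9340e-5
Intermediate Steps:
S(L, g) = L**2 + L*g
1/S(-137, E) = 1/(-137*(-137 + 229)) = 1/(-137*92) = 1/(-12604) = -1/12604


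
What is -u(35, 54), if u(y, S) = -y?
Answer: 35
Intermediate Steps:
-u(35, 54) = -(-1)*35 = -1*(-35) = 35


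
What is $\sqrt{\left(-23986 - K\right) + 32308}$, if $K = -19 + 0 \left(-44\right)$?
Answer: $\sqrt{8341} \approx 91.329$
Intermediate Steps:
$K = -19$ ($K = -19 + 0 = -19$)
$\sqrt{\left(-23986 - K\right) + 32308} = \sqrt{\left(-23986 - -19\right) + 32308} = \sqrt{\left(-23986 + 19\right) + 32308} = \sqrt{-23967 + 32308} = \sqrt{8341}$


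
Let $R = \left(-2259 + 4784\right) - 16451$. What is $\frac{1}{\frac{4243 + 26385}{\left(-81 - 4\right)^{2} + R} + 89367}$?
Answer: $\frac{6701}{598817639} \approx 1.119 \cdot 10^{-5}$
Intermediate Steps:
$R = -13926$ ($R = 2525 - 16451 = -13926$)
$\frac{1}{\frac{4243 + 26385}{\left(-81 - 4\right)^{2} + R} + 89367} = \frac{1}{\frac{4243 + 26385}{\left(-81 - 4\right)^{2} - 13926} + 89367} = \frac{1}{\frac{30628}{\left(-85\right)^{2} - 13926} + 89367} = \frac{1}{\frac{30628}{7225 - 13926} + 89367} = \frac{1}{\frac{30628}{-6701} + 89367} = \frac{1}{30628 \left(- \frac{1}{6701}\right) + 89367} = \frac{1}{- \frac{30628}{6701} + 89367} = \frac{1}{\frac{598817639}{6701}} = \frac{6701}{598817639}$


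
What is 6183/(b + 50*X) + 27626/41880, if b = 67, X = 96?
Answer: 196699891/101914980 ≈ 1.9300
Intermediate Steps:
6183/(b + 50*X) + 27626/41880 = 6183/(67 + 50*96) + 27626/41880 = 6183/(67 + 4800) + 27626*(1/41880) = 6183/4867 + 13813/20940 = 196699891/101914980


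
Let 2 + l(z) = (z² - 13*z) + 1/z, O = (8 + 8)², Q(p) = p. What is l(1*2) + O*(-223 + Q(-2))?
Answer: -115247/2 ≈ -57624.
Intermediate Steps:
O = 256 (O = 16² = 256)
l(z) = -2 + 1/z + z² - 13*z (l(z) = -2 + ((z² - 13*z) + 1/z) = -2 + (1/z + z² - 13*z) = -2 + 1/z + z² - 13*z)
l(1*2) + O*(-223 + Q(-2)) = (-2 + 1/(1*2) + (1*2)² - 13*2) + 256*(-223 - 2) = (-2 + 1/2 + 2² - 13*2) + 256*(-225) = (-2 + ½ + 4 - 26) - 57600 = -47/2 - 57600 = -115247/2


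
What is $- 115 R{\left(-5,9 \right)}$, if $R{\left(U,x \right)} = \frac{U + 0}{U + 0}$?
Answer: $-115$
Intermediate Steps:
$R{\left(U,x \right)} = 1$ ($R{\left(U,x \right)} = \frac{U}{U} = 1$)
$- 115 R{\left(-5,9 \right)} = \left(-115\right) 1 = -115$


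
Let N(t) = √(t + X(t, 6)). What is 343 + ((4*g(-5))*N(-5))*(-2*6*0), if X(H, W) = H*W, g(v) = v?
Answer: 343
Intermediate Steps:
N(t) = √7*√t (N(t) = √(t + t*6) = √(t + 6*t) = √(7*t) = √7*√t)
343 + ((4*g(-5))*N(-5))*(-2*6*0) = 343 + ((4*(-5))*(√7*√(-5)))*(-2*6*0) = 343 + (-20*√7*I*√5)*(-12*0) = 343 - 20*I*√35*0 = 343 + 0 = 343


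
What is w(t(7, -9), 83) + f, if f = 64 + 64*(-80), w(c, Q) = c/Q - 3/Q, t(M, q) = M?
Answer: -419644/83 ≈ -5056.0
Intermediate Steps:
w(c, Q) = -3/Q + c/Q
f = -5056 (f = 64 - 5120 = -5056)
w(t(7, -9), 83) + f = (-3 + 7)/83 - 5056 = (1/83)*4 - 5056 = 4/83 - 5056 = -419644/83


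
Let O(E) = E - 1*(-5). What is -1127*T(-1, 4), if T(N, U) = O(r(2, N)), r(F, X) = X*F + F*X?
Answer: -1127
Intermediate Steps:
r(F, X) = 2*F*X (r(F, X) = F*X + F*X = 2*F*X)
O(E) = 5 + E (O(E) = E + 5 = 5 + E)
T(N, U) = 5 + 4*N (T(N, U) = 5 + 2*2*N = 5 + 4*N)
-1127*T(-1, 4) = -1127*(5 + 4*(-1)) = -1127*(5 - 4) = -1127*1 = -1127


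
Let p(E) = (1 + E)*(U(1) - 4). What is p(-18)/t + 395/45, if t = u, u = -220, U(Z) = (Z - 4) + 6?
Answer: 17227/1980 ≈ 8.7005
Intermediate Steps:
U(Z) = 2 + Z (U(Z) = (-4 + Z) + 6 = 2 + Z)
p(E) = -1 - E (p(E) = (1 + E)*((2 + 1) - 4) = (1 + E)*(3 - 4) = (1 + E)*(-1) = -1 - E)
t = -220
p(-18)/t + 395/45 = (-1 - 1*(-18))/(-220) + 395/45 = (-1 + 18)*(-1/220) + 395*(1/45) = 17*(-1/220) + 79/9 = -17/220 + 79/9 = 17227/1980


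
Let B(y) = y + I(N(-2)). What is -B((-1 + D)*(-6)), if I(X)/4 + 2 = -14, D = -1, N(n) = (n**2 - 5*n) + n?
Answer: 52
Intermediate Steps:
N(n) = n**2 - 4*n
I(X) = -64 (I(X) = -8 + 4*(-14) = -8 - 56 = -64)
B(y) = -64 + y (B(y) = y - 64 = -64 + y)
-B((-1 + D)*(-6)) = -(-64 + (-1 - 1)*(-6)) = -(-64 - 2*(-6)) = -(-64 + 12) = -1*(-52) = 52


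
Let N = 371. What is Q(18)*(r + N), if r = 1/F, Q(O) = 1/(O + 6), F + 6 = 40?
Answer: 4205/272 ≈ 15.460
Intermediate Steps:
F = 34 (F = -6 + 40 = 34)
Q(O) = 1/(6 + O)
r = 1/34 ≈ 0.029412
Q(18)*(r + N) = (1/34 + 371)/(6 + 18) = (12615/34)/24 = (1/24)*(12615/34) = 4205/272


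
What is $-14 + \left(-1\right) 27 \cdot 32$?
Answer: $-878$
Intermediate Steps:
$-14 + \left(-1\right) 27 \cdot 32 = -14 - 864 = -878$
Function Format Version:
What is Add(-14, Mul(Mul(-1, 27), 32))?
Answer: -878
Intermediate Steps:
Add(-14, Mul(Mul(-1, 27), 32)) = Add(-14, Mul(-27, 32)) = Add(-14, -864) = -878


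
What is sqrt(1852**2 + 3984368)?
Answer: 48*sqrt(3218) ≈ 2722.9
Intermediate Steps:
sqrt(1852**2 + 3984368) = sqrt(3429904 + 3984368) = sqrt(7414272) = 48*sqrt(3218)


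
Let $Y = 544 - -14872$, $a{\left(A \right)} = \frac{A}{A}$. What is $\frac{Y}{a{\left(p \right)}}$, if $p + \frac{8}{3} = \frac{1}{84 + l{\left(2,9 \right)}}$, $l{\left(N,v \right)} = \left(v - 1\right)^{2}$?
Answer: $15416$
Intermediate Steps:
$l{\left(N,v \right)} = \left(-1 + v\right)^{2}$
$p = - \frac{1181}{444}$ ($p = - \frac{8}{3} + \frac{1}{84 + \left(-1 + 9\right)^{2}} = - \frac{8}{3} + \frac{1}{84 + 8^{2}} = - \frac{8}{3} + \frac{1}{84 + 64} = - \frac{8}{3} + \frac{1}{148} = - \frac{1181}{444} \approx -2.6599$)
$a{\left(A \right)} = 1$
$Y = 15416$ ($Y = 544 + 14872 = 15416$)
$\frac{Y}{a{\left(p \right)}} = \frac{15416}{1} = 15416 \cdot 1 = 15416$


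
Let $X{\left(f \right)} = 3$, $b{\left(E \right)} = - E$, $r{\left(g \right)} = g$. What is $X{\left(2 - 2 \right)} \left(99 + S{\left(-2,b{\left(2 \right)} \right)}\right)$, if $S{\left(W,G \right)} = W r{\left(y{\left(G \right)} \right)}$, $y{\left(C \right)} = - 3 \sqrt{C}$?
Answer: $297 + 18 i \sqrt{2} \approx 297.0 + 25.456 i$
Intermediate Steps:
$S{\left(W,G \right)} = - 3 W \sqrt{G}$ ($S{\left(W,G \right)} = W \left(- 3 \sqrt{G}\right) = - 3 W \sqrt{G}$)
$X{\left(2 - 2 \right)} \left(99 + S{\left(-2,b{\left(2 \right)} \right)}\right) = 3 \left(99 - - 6 \sqrt{\left(-1\right) 2}\right) = 3 \left(99 - - 6 \sqrt{-2}\right) = 3 \left(99 - - 6 i \sqrt{2}\right) = 3 \left(99 + 6 i \sqrt{2}\right) = 297 + 18 i \sqrt{2}$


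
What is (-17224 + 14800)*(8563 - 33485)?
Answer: 60410928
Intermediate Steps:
(-17224 + 14800)*(8563 - 33485) = -2424*(-24922) = 60410928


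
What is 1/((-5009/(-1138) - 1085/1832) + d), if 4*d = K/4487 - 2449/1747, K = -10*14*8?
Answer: 1167316623416/3964758681875 ≈ 0.29442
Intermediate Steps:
K = -1120 (K = -140*8 = -1120)
d = -1849329/4479308 (d = (-1120/4487 - 2449/1747)/4 = (-1120*1/4487 - 2449*1/1747)/4 = (-160/641 - 2449/1747)/4 = (¼)*(-1849329/1119827) = -1849329/4479308 ≈ -0.41286)
1/((-5009/(-1138) - 1085/1832) + d) = 1/((-5009/(-1138) - 1085/1832) - 1849329/4479308) = 1/((-5009*(-1/1138) - 1085*1/1832) - 1849329/4479308) = 1/((5009/1138 - 1085/1832) - 1849329/4479308) = 1/(3970879/1042408 - 1849329/4479308) = 1/(3964758681875/1167316623416) = 1167316623416/3964758681875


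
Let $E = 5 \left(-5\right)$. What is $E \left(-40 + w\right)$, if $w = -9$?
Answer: $1225$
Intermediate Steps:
$E = -25$
$E \left(-40 + w\right) = - 25 \left(-40 - 9\right) = \left(-25\right) \left(-49\right) = 1225$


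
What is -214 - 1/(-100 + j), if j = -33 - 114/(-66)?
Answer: -309005/1444 ≈ -213.99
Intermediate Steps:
j = -344/11 (j = -33 - 114*(-1)/66 = -33 - 1*(-19/11) = -33 + 19/11 = -344/11 ≈ -31.273)
-214 - 1/(-100 + j) = -214 - 1/(-100 - 344/11) = -214 - 1/(-1444/11) = -214 - 1*(-11/1444) = -214 + 11/1444 = -309005/1444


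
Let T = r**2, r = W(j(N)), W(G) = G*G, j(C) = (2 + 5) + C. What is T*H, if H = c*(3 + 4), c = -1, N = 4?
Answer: -102487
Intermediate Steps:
j(C) = 7 + C
W(G) = G**2
r = 121 (r = (7 + 4)**2 = 11**2 = 121)
H = -7 (H = -(3 + 4) = -1*7 = -7)
T = 14641 (T = 121**2 = 14641)
T*H = 14641*(-7) = -102487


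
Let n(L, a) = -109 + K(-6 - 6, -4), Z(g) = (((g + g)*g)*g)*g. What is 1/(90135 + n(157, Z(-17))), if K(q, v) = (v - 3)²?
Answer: 1/90075 ≈ 1.1102e-5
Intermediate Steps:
K(q, v) = (-3 + v)²
Z(g) = 2*g⁴ (Z(g) = (((2*g)*g)*g)*g = ((2*g²)*g)*g = (2*g³)*g = 2*g⁴)
n(L, a) = -60 (n(L, a) = -109 + (-3 - 4)² = -109 + (-7)² = -109 + 49 = -60)
1/(90135 + n(157, Z(-17))) = 1/(90135 - 60) = 1/90075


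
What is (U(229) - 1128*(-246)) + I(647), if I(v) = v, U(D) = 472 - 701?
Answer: 277906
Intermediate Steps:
U(D) = -229
(U(229) - 1128*(-246)) + I(647) = (-229 - 1128*(-246)) + 647 = (-229 + 277488) + 647 = 277259 + 647 = 277906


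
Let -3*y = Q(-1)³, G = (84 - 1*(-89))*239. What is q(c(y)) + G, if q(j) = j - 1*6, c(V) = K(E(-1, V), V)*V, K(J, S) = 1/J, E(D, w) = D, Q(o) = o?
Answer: 124022/3 ≈ 41341.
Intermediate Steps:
G = 41347 (G = (84 + 89)*239 = 173*239 = 41347)
y = ⅓ (y = -⅓*(-1)³ = -⅓*(-1) = ⅓ ≈ 0.33333)
c(V) = -V (c(V) = V/(-1) = -V)
q(j) = -6 + j (q(j) = j - 6 = -6 + j)
q(c(y)) + G = (-6 - 1*⅓) + 41347 = (-6 - ⅓) + 41347 = -19/3 + 41347 = 124022/3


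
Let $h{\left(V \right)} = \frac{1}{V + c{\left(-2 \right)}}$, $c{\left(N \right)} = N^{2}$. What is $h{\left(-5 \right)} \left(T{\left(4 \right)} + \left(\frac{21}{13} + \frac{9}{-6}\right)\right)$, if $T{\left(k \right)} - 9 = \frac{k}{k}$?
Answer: $- \frac{263}{26} \approx -10.115$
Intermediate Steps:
$T{\left(k \right)} = 10$ ($T{\left(k \right)} = 9 + \frac{k}{k} = 9 + 1 = 10$)
$h{\left(V \right)} = \frac{1}{4 + V}$ ($h{\left(V \right)} = \frac{1}{V + \left(-2\right)^{2}} = \frac{1}{V + 4} = \frac{1}{4 + V}$)
$h{\left(-5 \right)} \left(T{\left(4 \right)} + \left(\frac{21}{13} + \frac{9}{-6}\right)\right) = \frac{10 + \left(\frac{21}{13} + \frac{9}{-6}\right)}{4 - 5} = \frac{10 + \left(21 \cdot \frac{1}{13} + 9 \left(- \frac{1}{6}\right)\right)}{-1} = - (10 + \left(\frac{21}{13} - \frac{3}{2}\right)) = - (10 + \frac{3}{26}) = \left(-1\right) \frac{263}{26} = - \frac{263}{26}$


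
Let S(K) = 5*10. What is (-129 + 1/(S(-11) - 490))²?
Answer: 3221811121/193600 ≈ 16642.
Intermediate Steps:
S(K) = 50
(-129 + 1/(S(-11) - 490))² = (-129 + 1/(50 - 490))² = (-129 + 1/(-440))² = (-129 - 1/440)² = (-56761/440)² = 3221811121/193600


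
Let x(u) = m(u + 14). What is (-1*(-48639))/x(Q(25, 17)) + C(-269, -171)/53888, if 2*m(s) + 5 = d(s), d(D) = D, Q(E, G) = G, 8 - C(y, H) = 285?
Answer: 2621054831/700544 ≈ 3741.5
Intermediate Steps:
C(y, H) = -277 (C(y, H) = 8 - 1*285 = 8 - 285 = -277)
m(s) = -5/2 + s/2
x(u) = 9/2 + u/2 (x(u) = -5/2 + (u + 14)/2 = -5/2 + (14 + u)/2 = -5/2 + (7 + u/2) = 9/2 + u/2)
(-1*(-48639))/x(Q(25, 17)) + C(-269, -171)/53888 = (-1*(-48639))/(9/2 + (½)*17) - 277/53888 = 48639/(9/2 + 17/2) - 277*1/53888 = 48639/13 - 277/53888 = 2621054831/700544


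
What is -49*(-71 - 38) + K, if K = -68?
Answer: 5273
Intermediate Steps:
-49*(-71 - 38) + K = -49*(-71 - 38) - 68 = -49*(-109) - 68 = 5341 - 68 = 5273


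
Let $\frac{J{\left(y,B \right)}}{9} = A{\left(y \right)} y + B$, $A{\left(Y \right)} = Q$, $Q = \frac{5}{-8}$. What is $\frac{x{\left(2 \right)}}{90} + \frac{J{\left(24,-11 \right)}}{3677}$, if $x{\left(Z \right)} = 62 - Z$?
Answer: $\frac{6652}{11031} \approx 0.60303$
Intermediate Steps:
$Q = - \frac{5}{8}$ ($Q = 5 \left(- \frac{1}{8}\right) = - \frac{5}{8} \approx -0.625$)
$A{\left(Y \right)} = - \frac{5}{8}$
$J{\left(y,B \right)} = 9 B - \frac{45 y}{8}$ ($J{\left(y,B \right)} = 9 \left(- \frac{5 y}{8} + B\right) = 9 \left(B - \frac{5 y}{8}\right) = 9 B - \frac{45 y}{8}$)
$\frac{x{\left(2 \right)}}{90} + \frac{J{\left(24,-11 \right)}}{3677} = \frac{62 - 2}{90} + \frac{9 \left(-11\right) - 135}{3677} = \left(62 - 2\right) \frac{1}{90} + \left(-99 - 135\right) \frac{1}{3677} = 60 \cdot \frac{1}{90} - \frac{234}{3677} = \frac{2}{3} - \frac{234}{3677} = \frac{6652}{11031}$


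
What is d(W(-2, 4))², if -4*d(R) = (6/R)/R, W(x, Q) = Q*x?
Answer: 9/16384 ≈ 0.00054932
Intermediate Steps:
d(R) = -3/(2*R²) (d(R) = -6/R/(4*R) = -3/(2*R²))
d(W(-2, 4))² = (-3/(2*(4*(-2))²))² = (-3/2/(-8)²)² = (-3/2*1/64)² = (-3/128)² = 9/16384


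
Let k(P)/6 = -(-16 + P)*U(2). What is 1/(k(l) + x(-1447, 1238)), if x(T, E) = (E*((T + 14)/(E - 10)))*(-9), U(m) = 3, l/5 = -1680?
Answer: 614/100996875 ≈ 6.0794e-6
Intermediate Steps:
l = -8400 (l = 5*(-1680) = -8400)
k(P) = 288 - 18*P (k(P) = 6*(-(-16 + P)*3) = 6*(-(-48 + 3*P)) = 6*(48 - 3*P) = 288 - 18*P)
x(T, E) = -9*E*(14 + T)/(-10 + E) (x(T, E) = (E*((14 + T)/(-10 + E)))*(-9) = (E*(14 + T)/(-10 + E))*(-9) = -9*E*(14 + T)/(-10 + E))
1/(k(l) + x(-1447, 1238)) = 1/((288 - 18*(-8400)) - 9*1238*(14 - 1447)/(-10 + 1238)) = 1/((288 + 151200) - 9*1238*(-1433)/1228) = 1/(151488 - 9*1238*1/1228*(-1433)) = 1/(151488 + 7983243/614) = 1/(100996875/614) = 614/100996875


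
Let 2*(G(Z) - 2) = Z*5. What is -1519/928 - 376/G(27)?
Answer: -908997/128992 ≈ -7.0469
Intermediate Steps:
G(Z) = 2 + 5*Z/2 (G(Z) = 2 + (Z*5)/2 = 2 + (5*Z)/2 = 2 + 5*Z/2)
-1519/928 - 376/G(27) = -1519/928 - 376/(2 + (5/2)*27) = -1519*1/928 - 376/(2 + 135/2) = -1519/928 - 376/139/2 = -1519/928 - 376*2/139 = -1519/928 - 752/139 = -908997/128992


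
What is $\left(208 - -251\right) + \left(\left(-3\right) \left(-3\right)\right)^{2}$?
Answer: $540$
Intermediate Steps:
$\left(208 - -251\right) + \left(\left(-3\right) \left(-3\right)\right)^{2} = \left(208 + 251\right) + 9^{2} = 459 + 81 = 540$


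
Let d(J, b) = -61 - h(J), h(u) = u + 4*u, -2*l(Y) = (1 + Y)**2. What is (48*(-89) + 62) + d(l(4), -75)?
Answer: -8417/2 ≈ -4208.5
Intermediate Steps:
l(Y) = -(1 + Y)**2/2
h(u) = 5*u
d(J, b) = -61 - 5*J
(48*(-89) + 62) + d(l(4), -75) = (48*(-89) + 62) + (-61 - (-5)*(1 + 4)**2/2) = (-4272 + 62) + (-61 - (-5)*5**2/2) = -4210 + (-61 - (-5)*25/2) = -4210 + (-61 - 5*(-25/2)) = -4210 + (-61 + 125/2) = -4210 + 3/2 = -8417/2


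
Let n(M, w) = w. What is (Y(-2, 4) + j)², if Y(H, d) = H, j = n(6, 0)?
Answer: 4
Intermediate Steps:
j = 0
(Y(-2, 4) + j)² = (-2 + 0)² = (-2)² = 4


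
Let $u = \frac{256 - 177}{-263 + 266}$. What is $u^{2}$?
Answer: $\frac{6241}{9} \approx 693.44$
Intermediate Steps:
$u = \frac{79}{3} \approx 26.333$
$u^{2} = \left(\frac{79}{3}\right)^{2} = \frac{6241}{9}$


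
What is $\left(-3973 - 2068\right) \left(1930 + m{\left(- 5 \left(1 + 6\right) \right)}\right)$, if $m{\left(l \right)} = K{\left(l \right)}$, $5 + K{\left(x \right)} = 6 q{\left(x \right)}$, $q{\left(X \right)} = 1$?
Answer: $-11665171$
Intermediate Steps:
$K{\left(x \right)} = 1$ ($K{\left(x \right)} = -5 + 6 \cdot 1 = -5 + 6 = 1$)
$m{\left(l \right)} = 1$
$\left(-3973 - 2068\right) \left(1930 + m{\left(- 5 \left(1 + 6\right) \right)}\right) = \left(-3973 - 2068\right) \left(1930 + 1\right) = \left(-6041\right) 1931 = -11665171$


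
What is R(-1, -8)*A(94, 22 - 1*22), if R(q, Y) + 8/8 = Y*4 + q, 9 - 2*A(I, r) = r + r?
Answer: -153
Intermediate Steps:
A(I, r) = 9/2 - r (A(I, r) = 9/2 - (r + r)/2 = 9/2 - r)
R(q, Y) = -1 + q + 4*Y (R(q, Y) = -1 + (Y*4 + q) = -1 + (4*Y + q) = -1 + (q + 4*Y) = -1 + q + 4*Y)
R(-1, -8)*A(94, 22 - 1*22) = (-1 - 1 + 4*(-8))*(9/2 - (22 - 1*22)) = (-1 - 1 - 32)*(9/2 - (22 - 22)) = -34*(9/2 - 1*0) = -34*(9/2 + 0) = -34*9/2 = -153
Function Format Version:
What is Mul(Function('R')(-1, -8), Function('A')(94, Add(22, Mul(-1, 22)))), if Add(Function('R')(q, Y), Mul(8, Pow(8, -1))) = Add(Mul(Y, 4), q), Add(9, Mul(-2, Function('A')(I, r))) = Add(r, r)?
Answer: -153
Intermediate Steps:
Function('A')(I, r) = Add(Rational(9, 2), Mul(-1, r)) (Function('A')(I, r) = Add(Rational(9, 2), Mul(Rational(-1, 2), Add(r, r))) = Add(Rational(9, 2), Mul(Rational(-1, 2), Mul(2, r))) = Add(Rational(9, 2), Mul(-1, r)))
Function('R')(q, Y) = Add(-1, q, Mul(4, Y)) (Function('R')(q, Y) = Add(-1, Add(Mul(Y, 4), q)) = Add(-1, Add(Mul(4, Y), q)) = Add(-1, Add(q, Mul(4, Y))) = Add(-1, q, Mul(4, Y)))
Mul(Function('R')(-1, -8), Function('A')(94, Add(22, Mul(-1, 22)))) = Mul(Add(-1, -1, Mul(4, -8)), Add(Rational(9, 2), Mul(-1, Add(22, Mul(-1, 22))))) = Mul(Add(-1, -1, -32), Add(Rational(9, 2), Mul(-1, Add(22, -22)))) = Mul(-34, Add(Rational(9, 2), Mul(-1, 0))) = Mul(-34, Add(Rational(9, 2), 0)) = Mul(-34, Rational(9, 2)) = -153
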